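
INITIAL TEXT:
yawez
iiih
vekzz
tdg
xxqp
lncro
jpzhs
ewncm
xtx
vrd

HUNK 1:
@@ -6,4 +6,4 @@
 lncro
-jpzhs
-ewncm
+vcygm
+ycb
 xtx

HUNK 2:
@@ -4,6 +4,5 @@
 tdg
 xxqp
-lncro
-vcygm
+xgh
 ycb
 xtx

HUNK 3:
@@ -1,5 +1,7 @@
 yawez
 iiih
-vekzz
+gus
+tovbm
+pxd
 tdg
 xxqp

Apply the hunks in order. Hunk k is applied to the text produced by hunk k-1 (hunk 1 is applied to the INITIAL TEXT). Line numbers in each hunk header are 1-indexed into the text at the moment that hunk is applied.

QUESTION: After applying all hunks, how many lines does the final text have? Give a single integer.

Answer: 11

Derivation:
Hunk 1: at line 6 remove [jpzhs,ewncm] add [vcygm,ycb] -> 10 lines: yawez iiih vekzz tdg xxqp lncro vcygm ycb xtx vrd
Hunk 2: at line 4 remove [lncro,vcygm] add [xgh] -> 9 lines: yawez iiih vekzz tdg xxqp xgh ycb xtx vrd
Hunk 3: at line 1 remove [vekzz] add [gus,tovbm,pxd] -> 11 lines: yawez iiih gus tovbm pxd tdg xxqp xgh ycb xtx vrd
Final line count: 11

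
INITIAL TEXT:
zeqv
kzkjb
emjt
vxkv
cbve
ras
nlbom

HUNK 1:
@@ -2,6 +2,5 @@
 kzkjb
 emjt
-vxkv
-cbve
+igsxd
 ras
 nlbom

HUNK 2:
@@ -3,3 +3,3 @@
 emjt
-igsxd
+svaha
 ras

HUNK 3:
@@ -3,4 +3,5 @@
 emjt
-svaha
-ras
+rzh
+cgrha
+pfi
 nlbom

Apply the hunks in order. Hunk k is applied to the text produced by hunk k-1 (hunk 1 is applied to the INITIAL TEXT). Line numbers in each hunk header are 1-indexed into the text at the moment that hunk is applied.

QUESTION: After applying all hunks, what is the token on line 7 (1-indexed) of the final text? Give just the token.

Hunk 1: at line 2 remove [vxkv,cbve] add [igsxd] -> 6 lines: zeqv kzkjb emjt igsxd ras nlbom
Hunk 2: at line 3 remove [igsxd] add [svaha] -> 6 lines: zeqv kzkjb emjt svaha ras nlbom
Hunk 3: at line 3 remove [svaha,ras] add [rzh,cgrha,pfi] -> 7 lines: zeqv kzkjb emjt rzh cgrha pfi nlbom
Final line 7: nlbom

Answer: nlbom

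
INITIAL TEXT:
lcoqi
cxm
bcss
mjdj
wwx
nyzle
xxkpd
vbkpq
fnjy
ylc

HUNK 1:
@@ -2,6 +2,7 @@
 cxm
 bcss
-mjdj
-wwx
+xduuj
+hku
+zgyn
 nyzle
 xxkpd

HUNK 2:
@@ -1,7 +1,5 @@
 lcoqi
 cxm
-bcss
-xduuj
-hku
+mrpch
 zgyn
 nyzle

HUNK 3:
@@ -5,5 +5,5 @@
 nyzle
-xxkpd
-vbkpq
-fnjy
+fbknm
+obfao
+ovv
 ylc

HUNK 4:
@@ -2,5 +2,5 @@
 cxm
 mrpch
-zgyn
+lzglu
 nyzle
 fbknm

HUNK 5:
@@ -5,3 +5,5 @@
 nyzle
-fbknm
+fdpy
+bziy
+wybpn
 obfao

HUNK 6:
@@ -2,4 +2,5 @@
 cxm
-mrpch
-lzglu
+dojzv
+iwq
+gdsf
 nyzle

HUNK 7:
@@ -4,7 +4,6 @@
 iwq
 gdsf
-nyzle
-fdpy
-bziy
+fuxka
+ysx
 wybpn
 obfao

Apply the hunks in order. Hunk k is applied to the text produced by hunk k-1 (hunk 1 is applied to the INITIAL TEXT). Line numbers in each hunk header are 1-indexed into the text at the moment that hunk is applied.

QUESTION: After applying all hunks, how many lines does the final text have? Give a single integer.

Answer: 11

Derivation:
Hunk 1: at line 2 remove [mjdj,wwx] add [xduuj,hku,zgyn] -> 11 lines: lcoqi cxm bcss xduuj hku zgyn nyzle xxkpd vbkpq fnjy ylc
Hunk 2: at line 1 remove [bcss,xduuj,hku] add [mrpch] -> 9 lines: lcoqi cxm mrpch zgyn nyzle xxkpd vbkpq fnjy ylc
Hunk 3: at line 5 remove [xxkpd,vbkpq,fnjy] add [fbknm,obfao,ovv] -> 9 lines: lcoqi cxm mrpch zgyn nyzle fbknm obfao ovv ylc
Hunk 4: at line 2 remove [zgyn] add [lzglu] -> 9 lines: lcoqi cxm mrpch lzglu nyzle fbknm obfao ovv ylc
Hunk 5: at line 5 remove [fbknm] add [fdpy,bziy,wybpn] -> 11 lines: lcoqi cxm mrpch lzglu nyzle fdpy bziy wybpn obfao ovv ylc
Hunk 6: at line 2 remove [mrpch,lzglu] add [dojzv,iwq,gdsf] -> 12 lines: lcoqi cxm dojzv iwq gdsf nyzle fdpy bziy wybpn obfao ovv ylc
Hunk 7: at line 4 remove [nyzle,fdpy,bziy] add [fuxka,ysx] -> 11 lines: lcoqi cxm dojzv iwq gdsf fuxka ysx wybpn obfao ovv ylc
Final line count: 11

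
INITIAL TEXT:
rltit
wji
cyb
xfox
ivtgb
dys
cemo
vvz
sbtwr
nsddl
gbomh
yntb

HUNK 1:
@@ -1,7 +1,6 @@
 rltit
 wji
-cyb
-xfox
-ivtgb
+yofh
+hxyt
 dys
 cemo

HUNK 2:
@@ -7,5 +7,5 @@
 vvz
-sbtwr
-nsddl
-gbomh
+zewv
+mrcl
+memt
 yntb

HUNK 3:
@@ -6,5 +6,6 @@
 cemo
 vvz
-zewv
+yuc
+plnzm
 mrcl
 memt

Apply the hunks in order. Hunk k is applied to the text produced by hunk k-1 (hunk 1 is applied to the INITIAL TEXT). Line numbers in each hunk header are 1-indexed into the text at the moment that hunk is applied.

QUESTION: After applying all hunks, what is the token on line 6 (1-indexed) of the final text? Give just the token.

Hunk 1: at line 1 remove [cyb,xfox,ivtgb] add [yofh,hxyt] -> 11 lines: rltit wji yofh hxyt dys cemo vvz sbtwr nsddl gbomh yntb
Hunk 2: at line 7 remove [sbtwr,nsddl,gbomh] add [zewv,mrcl,memt] -> 11 lines: rltit wji yofh hxyt dys cemo vvz zewv mrcl memt yntb
Hunk 3: at line 6 remove [zewv] add [yuc,plnzm] -> 12 lines: rltit wji yofh hxyt dys cemo vvz yuc plnzm mrcl memt yntb
Final line 6: cemo

Answer: cemo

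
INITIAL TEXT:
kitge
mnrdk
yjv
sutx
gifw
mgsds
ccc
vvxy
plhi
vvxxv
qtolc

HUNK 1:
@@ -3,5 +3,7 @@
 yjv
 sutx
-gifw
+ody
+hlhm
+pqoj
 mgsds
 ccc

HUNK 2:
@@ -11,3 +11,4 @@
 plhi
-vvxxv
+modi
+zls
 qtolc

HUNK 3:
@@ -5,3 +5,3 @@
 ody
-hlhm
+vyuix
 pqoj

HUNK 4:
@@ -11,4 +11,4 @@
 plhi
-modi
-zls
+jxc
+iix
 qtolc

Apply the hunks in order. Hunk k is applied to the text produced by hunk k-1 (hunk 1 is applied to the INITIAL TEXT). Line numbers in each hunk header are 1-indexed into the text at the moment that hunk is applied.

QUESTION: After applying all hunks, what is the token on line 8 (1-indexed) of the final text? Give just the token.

Hunk 1: at line 3 remove [gifw] add [ody,hlhm,pqoj] -> 13 lines: kitge mnrdk yjv sutx ody hlhm pqoj mgsds ccc vvxy plhi vvxxv qtolc
Hunk 2: at line 11 remove [vvxxv] add [modi,zls] -> 14 lines: kitge mnrdk yjv sutx ody hlhm pqoj mgsds ccc vvxy plhi modi zls qtolc
Hunk 3: at line 5 remove [hlhm] add [vyuix] -> 14 lines: kitge mnrdk yjv sutx ody vyuix pqoj mgsds ccc vvxy plhi modi zls qtolc
Hunk 4: at line 11 remove [modi,zls] add [jxc,iix] -> 14 lines: kitge mnrdk yjv sutx ody vyuix pqoj mgsds ccc vvxy plhi jxc iix qtolc
Final line 8: mgsds

Answer: mgsds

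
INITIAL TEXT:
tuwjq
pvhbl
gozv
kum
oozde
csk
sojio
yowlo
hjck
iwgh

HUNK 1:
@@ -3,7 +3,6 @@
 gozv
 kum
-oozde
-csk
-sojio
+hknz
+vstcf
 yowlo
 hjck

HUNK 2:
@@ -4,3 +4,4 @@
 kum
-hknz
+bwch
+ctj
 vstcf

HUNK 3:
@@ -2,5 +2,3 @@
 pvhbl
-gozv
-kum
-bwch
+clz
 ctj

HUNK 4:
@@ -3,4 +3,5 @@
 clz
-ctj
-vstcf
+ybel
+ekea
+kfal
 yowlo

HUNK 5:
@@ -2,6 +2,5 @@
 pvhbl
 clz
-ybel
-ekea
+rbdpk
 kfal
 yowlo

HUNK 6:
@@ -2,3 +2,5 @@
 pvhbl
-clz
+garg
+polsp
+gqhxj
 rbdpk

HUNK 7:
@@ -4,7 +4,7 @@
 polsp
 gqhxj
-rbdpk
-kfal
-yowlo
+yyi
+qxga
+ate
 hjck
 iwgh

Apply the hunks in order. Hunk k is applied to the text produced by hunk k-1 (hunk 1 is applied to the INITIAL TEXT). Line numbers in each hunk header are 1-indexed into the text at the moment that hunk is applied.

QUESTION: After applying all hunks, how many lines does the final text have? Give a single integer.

Answer: 10

Derivation:
Hunk 1: at line 3 remove [oozde,csk,sojio] add [hknz,vstcf] -> 9 lines: tuwjq pvhbl gozv kum hknz vstcf yowlo hjck iwgh
Hunk 2: at line 4 remove [hknz] add [bwch,ctj] -> 10 lines: tuwjq pvhbl gozv kum bwch ctj vstcf yowlo hjck iwgh
Hunk 3: at line 2 remove [gozv,kum,bwch] add [clz] -> 8 lines: tuwjq pvhbl clz ctj vstcf yowlo hjck iwgh
Hunk 4: at line 3 remove [ctj,vstcf] add [ybel,ekea,kfal] -> 9 lines: tuwjq pvhbl clz ybel ekea kfal yowlo hjck iwgh
Hunk 5: at line 2 remove [ybel,ekea] add [rbdpk] -> 8 lines: tuwjq pvhbl clz rbdpk kfal yowlo hjck iwgh
Hunk 6: at line 2 remove [clz] add [garg,polsp,gqhxj] -> 10 lines: tuwjq pvhbl garg polsp gqhxj rbdpk kfal yowlo hjck iwgh
Hunk 7: at line 4 remove [rbdpk,kfal,yowlo] add [yyi,qxga,ate] -> 10 lines: tuwjq pvhbl garg polsp gqhxj yyi qxga ate hjck iwgh
Final line count: 10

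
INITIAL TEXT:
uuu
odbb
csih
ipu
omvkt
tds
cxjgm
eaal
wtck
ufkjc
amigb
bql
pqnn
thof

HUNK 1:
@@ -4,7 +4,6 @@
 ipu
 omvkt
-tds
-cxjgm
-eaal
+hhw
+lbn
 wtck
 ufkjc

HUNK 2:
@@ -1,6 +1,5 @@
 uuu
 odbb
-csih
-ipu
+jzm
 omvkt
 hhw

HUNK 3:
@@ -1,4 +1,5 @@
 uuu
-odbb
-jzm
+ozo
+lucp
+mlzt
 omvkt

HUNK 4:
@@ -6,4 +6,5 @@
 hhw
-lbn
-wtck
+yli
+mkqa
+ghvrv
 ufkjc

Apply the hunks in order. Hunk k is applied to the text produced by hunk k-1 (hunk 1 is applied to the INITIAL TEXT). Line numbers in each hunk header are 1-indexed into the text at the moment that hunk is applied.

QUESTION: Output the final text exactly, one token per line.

Answer: uuu
ozo
lucp
mlzt
omvkt
hhw
yli
mkqa
ghvrv
ufkjc
amigb
bql
pqnn
thof

Derivation:
Hunk 1: at line 4 remove [tds,cxjgm,eaal] add [hhw,lbn] -> 13 lines: uuu odbb csih ipu omvkt hhw lbn wtck ufkjc amigb bql pqnn thof
Hunk 2: at line 1 remove [csih,ipu] add [jzm] -> 12 lines: uuu odbb jzm omvkt hhw lbn wtck ufkjc amigb bql pqnn thof
Hunk 3: at line 1 remove [odbb,jzm] add [ozo,lucp,mlzt] -> 13 lines: uuu ozo lucp mlzt omvkt hhw lbn wtck ufkjc amigb bql pqnn thof
Hunk 4: at line 6 remove [lbn,wtck] add [yli,mkqa,ghvrv] -> 14 lines: uuu ozo lucp mlzt omvkt hhw yli mkqa ghvrv ufkjc amigb bql pqnn thof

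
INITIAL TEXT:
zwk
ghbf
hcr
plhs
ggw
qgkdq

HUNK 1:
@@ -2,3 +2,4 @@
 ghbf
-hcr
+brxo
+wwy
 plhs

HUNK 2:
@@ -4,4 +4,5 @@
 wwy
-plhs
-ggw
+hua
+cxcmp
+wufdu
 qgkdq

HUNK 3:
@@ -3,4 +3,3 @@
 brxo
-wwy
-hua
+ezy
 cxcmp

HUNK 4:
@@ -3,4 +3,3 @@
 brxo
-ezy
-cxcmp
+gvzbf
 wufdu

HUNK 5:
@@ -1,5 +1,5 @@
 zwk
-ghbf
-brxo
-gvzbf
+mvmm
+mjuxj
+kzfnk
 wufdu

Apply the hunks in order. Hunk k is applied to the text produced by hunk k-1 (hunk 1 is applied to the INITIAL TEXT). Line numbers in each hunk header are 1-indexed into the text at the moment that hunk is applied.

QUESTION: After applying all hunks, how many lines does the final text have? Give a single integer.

Answer: 6

Derivation:
Hunk 1: at line 2 remove [hcr] add [brxo,wwy] -> 7 lines: zwk ghbf brxo wwy plhs ggw qgkdq
Hunk 2: at line 4 remove [plhs,ggw] add [hua,cxcmp,wufdu] -> 8 lines: zwk ghbf brxo wwy hua cxcmp wufdu qgkdq
Hunk 3: at line 3 remove [wwy,hua] add [ezy] -> 7 lines: zwk ghbf brxo ezy cxcmp wufdu qgkdq
Hunk 4: at line 3 remove [ezy,cxcmp] add [gvzbf] -> 6 lines: zwk ghbf brxo gvzbf wufdu qgkdq
Hunk 5: at line 1 remove [ghbf,brxo,gvzbf] add [mvmm,mjuxj,kzfnk] -> 6 lines: zwk mvmm mjuxj kzfnk wufdu qgkdq
Final line count: 6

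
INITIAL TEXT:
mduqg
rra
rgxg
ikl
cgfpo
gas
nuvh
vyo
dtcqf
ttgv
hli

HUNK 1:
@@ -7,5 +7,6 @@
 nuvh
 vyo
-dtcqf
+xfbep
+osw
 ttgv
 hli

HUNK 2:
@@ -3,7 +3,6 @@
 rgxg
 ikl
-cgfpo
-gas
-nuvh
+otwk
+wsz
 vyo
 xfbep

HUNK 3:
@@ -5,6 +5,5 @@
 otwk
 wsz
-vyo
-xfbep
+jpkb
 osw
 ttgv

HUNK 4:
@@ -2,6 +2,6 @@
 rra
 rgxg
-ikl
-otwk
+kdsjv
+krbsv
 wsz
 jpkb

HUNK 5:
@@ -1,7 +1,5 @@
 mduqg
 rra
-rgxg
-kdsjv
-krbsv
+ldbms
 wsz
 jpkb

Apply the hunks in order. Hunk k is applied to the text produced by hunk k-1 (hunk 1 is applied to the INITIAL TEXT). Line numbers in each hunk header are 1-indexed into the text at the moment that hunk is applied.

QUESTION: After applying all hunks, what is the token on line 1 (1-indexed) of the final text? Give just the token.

Hunk 1: at line 7 remove [dtcqf] add [xfbep,osw] -> 12 lines: mduqg rra rgxg ikl cgfpo gas nuvh vyo xfbep osw ttgv hli
Hunk 2: at line 3 remove [cgfpo,gas,nuvh] add [otwk,wsz] -> 11 lines: mduqg rra rgxg ikl otwk wsz vyo xfbep osw ttgv hli
Hunk 3: at line 5 remove [vyo,xfbep] add [jpkb] -> 10 lines: mduqg rra rgxg ikl otwk wsz jpkb osw ttgv hli
Hunk 4: at line 2 remove [ikl,otwk] add [kdsjv,krbsv] -> 10 lines: mduqg rra rgxg kdsjv krbsv wsz jpkb osw ttgv hli
Hunk 5: at line 1 remove [rgxg,kdsjv,krbsv] add [ldbms] -> 8 lines: mduqg rra ldbms wsz jpkb osw ttgv hli
Final line 1: mduqg

Answer: mduqg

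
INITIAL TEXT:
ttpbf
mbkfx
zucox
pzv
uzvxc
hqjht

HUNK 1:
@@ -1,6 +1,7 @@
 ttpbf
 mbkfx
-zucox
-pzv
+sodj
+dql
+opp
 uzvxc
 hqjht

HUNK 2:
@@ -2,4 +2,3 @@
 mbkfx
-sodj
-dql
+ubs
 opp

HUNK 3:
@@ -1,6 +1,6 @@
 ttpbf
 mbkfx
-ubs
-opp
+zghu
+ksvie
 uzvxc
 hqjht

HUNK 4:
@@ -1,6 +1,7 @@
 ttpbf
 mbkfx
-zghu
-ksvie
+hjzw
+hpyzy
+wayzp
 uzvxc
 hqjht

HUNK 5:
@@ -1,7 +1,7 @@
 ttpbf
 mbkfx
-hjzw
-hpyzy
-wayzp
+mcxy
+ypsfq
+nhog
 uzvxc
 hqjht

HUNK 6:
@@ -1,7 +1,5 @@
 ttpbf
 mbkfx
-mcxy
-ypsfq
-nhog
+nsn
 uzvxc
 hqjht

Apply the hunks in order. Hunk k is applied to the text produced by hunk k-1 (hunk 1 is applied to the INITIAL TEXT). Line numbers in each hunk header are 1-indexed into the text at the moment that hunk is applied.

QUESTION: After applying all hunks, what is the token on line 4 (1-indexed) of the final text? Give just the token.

Hunk 1: at line 1 remove [zucox,pzv] add [sodj,dql,opp] -> 7 lines: ttpbf mbkfx sodj dql opp uzvxc hqjht
Hunk 2: at line 2 remove [sodj,dql] add [ubs] -> 6 lines: ttpbf mbkfx ubs opp uzvxc hqjht
Hunk 3: at line 1 remove [ubs,opp] add [zghu,ksvie] -> 6 lines: ttpbf mbkfx zghu ksvie uzvxc hqjht
Hunk 4: at line 1 remove [zghu,ksvie] add [hjzw,hpyzy,wayzp] -> 7 lines: ttpbf mbkfx hjzw hpyzy wayzp uzvxc hqjht
Hunk 5: at line 1 remove [hjzw,hpyzy,wayzp] add [mcxy,ypsfq,nhog] -> 7 lines: ttpbf mbkfx mcxy ypsfq nhog uzvxc hqjht
Hunk 6: at line 1 remove [mcxy,ypsfq,nhog] add [nsn] -> 5 lines: ttpbf mbkfx nsn uzvxc hqjht
Final line 4: uzvxc

Answer: uzvxc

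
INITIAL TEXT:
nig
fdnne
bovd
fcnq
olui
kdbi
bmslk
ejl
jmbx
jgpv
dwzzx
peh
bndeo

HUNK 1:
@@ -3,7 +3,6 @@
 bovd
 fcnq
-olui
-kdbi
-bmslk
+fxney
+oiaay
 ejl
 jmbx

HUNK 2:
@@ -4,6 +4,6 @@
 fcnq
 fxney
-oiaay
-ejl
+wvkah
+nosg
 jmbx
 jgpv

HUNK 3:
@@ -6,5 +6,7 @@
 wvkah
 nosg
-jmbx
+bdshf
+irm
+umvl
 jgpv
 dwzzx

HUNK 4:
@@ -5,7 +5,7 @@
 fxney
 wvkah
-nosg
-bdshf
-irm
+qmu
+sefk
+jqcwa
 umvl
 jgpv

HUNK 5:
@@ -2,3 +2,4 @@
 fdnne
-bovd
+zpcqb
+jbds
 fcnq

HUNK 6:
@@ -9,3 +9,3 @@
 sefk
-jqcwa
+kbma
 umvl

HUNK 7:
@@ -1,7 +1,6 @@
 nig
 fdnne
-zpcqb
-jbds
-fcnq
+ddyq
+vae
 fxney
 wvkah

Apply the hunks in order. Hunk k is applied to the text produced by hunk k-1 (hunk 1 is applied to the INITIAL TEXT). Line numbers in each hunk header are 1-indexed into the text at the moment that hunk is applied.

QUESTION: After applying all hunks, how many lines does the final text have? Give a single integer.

Answer: 14

Derivation:
Hunk 1: at line 3 remove [olui,kdbi,bmslk] add [fxney,oiaay] -> 12 lines: nig fdnne bovd fcnq fxney oiaay ejl jmbx jgpv dwzzx peh bndeo
Hunk 2: at line 4 remove [oiaay,ejl] add [wvkah,nosg] -> 12 lines: nig fdnne bovd fcnq fxney wvkah nosg jmbx jgpv dwzzx peh bndeo
Hunk 3: at line 6 remove [jmbx] add [bdshf,irm,umvl] -> 14 lines: nig fdnne bovd fcnq fxney wvkah nosg bdshf irm umvl jgpv dwzzx peh bndeo
Hunk 4: at line 5 remove [nosg,bdshf,irm] add [qmu,sefk,jqcwa] -> 14 lines: nig fdnne bovd fcnq fxney wvkah qmu sefk jqcwa umvl jgpv dwzzx peh bndeo
Hunk 5: at line 2 remove [bovd] add [zpcqb,jbds] -> 15 lines: nig fdnne zpcqb jbds fcnq fxney wvkah qmu sefk jqcwa umvl jgpv dwzzx peh bndeo
Hunk 6: at line 9 remove [jqcwa] add [kbma] -> 15 lines: nig fdnne zpcqb jbds fcnq fxney wvkah qmu sefk kbma umvl jgpv dwzzx peh bndeo
Hunk 7: at line 1 remove [zpcqb,jbds,fcnq] add [ddyq,vae] -> 14 lines: nig fdnne ddyq vae fxney wvkah qmu sefk kbma umvl jgpv dwzzx peh bndeo
Final line count: 14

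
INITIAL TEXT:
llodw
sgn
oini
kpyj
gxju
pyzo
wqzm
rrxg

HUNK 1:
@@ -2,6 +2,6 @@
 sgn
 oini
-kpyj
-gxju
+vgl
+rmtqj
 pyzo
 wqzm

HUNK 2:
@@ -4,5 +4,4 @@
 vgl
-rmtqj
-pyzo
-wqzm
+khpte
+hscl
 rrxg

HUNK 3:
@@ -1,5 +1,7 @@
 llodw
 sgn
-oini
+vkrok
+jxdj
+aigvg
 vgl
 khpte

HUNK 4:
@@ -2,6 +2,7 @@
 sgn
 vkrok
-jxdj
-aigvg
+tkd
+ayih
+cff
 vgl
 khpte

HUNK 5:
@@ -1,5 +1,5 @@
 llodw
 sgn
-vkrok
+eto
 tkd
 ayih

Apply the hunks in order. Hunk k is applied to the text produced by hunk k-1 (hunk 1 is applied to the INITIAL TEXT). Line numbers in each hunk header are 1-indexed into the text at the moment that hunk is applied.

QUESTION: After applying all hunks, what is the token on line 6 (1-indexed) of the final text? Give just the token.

Hunk 1: at line 2 remove [kpyj,gxju] add [vgl,rmtqj] -> 8 lines: llodw sgn oini vgl rmtqj pyzo wqzm rrxg
Hunk 2: at line 4 remove [rmtqj,pyzo,wqzm] add [khpte,hscl] -> 7 lines: llodw sgn oini vgl khpte hscl rrxg
Hunk 3: at line 1 remove [oini] add [vkrok,jxdj,aigvg] -> 9 lines: llodw sgn vkrok jxdj aigvg vgl khpte hscl rrxg
Hunk 4: at line 2 remove [jxdj,aigvg] add [tkd,ayih,cff] -> 10 lines: llodw sgn vkrok tkd ayih cff vgl khpte hscl rrxg
Hunk 5: at line 1 remove [vkrok] add [eto] -> 10 lines: llodw sgn eto tkd ayih cff vgl khpte hscl rrxg
Final line 6: cff

Answer: cff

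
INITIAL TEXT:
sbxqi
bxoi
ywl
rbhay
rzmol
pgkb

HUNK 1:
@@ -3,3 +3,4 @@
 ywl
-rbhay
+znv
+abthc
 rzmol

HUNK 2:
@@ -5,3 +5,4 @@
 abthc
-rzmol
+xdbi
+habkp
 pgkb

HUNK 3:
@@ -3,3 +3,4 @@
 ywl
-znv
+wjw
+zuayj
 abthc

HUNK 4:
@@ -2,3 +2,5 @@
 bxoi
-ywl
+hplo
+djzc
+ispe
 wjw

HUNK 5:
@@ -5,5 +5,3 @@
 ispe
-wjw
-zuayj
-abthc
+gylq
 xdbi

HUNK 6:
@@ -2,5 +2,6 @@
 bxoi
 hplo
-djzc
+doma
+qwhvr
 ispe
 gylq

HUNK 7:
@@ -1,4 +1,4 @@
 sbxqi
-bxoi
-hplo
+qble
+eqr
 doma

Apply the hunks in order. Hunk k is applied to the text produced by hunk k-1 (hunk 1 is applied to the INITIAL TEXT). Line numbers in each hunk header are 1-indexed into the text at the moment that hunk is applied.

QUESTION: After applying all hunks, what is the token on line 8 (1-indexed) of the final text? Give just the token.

Hunk 1: at line 3 remove [rbhay] add [znv,abthc] -> 7 lines: sbxqi bxoi ywl znv abthc rzmol pgkb
Hunk 2: at line 5 remove [rzmol] add [xdbi,habkp] -> 8 lines: sbxqi bxoi ywl znv abthc xdbi habkp pgkb
Hunk 3: at line 3 remove [znv] add [wjw,zuayj] -> 9 lines: sbxqi bxoi ywl wjw zuayj abthc xdbi habkp pgkb
Hunk 4: at line 2 remove [ywl] add [hplo,djzc,ispe] -> 11 lines: sbxqi bxoi hplo djzc ispe wjw zuayj abthc xdbi habkp pgkb
Hunk 5: at line 5 remove [wjw,zuayj,abthc] add [gylq] -> 9 lines: sbxqi bxoi hplo djzc ispe gylq xdbi habkp pgkb
Hunk 6: at line 2 remove [djzc] add [doma,qwhvr] -> 10 lines: sbxqi bxoi hplo doma qwhvr ispe gylq xdbi habkp pgkb
Hunk 7: at line 1 remove [bxoi,hplo] add [qble,eqr] -> 10 lines: sbxqi qble eqr doma qwhvr ispe gylq xdbi habkp pgkb
Final line 8: xdbi

Answer: xdbi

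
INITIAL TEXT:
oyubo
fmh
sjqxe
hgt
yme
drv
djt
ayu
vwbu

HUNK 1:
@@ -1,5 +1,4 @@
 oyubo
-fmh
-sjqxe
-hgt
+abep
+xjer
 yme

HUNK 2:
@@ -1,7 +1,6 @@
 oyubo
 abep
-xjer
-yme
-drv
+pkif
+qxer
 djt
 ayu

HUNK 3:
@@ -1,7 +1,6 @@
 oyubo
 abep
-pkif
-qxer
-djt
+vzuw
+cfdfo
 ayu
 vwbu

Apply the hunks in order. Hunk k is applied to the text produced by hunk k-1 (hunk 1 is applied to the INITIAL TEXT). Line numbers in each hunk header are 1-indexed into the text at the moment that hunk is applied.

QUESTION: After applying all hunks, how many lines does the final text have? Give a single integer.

Hunk 1: at line 1 remove [fmh,sjqxe,hgt] add [abep,xjer] -> 8 lines: oyubo abep xjer yme drv djt ayu vwbu
Hunk 2: at line 1 remove [xjer,yme,drv] add [pkif,qxer] -> 7 lines: oyubo abep pkif qxer djt ayu vwbu
Hunk 3: at line 1 remove [pkif,qxer,djt] add [vzuw,cfdfo] -> 6 lines: oyubo abep vzuw cfdfo ayu vwbu
Final line count: 6

Answer: 6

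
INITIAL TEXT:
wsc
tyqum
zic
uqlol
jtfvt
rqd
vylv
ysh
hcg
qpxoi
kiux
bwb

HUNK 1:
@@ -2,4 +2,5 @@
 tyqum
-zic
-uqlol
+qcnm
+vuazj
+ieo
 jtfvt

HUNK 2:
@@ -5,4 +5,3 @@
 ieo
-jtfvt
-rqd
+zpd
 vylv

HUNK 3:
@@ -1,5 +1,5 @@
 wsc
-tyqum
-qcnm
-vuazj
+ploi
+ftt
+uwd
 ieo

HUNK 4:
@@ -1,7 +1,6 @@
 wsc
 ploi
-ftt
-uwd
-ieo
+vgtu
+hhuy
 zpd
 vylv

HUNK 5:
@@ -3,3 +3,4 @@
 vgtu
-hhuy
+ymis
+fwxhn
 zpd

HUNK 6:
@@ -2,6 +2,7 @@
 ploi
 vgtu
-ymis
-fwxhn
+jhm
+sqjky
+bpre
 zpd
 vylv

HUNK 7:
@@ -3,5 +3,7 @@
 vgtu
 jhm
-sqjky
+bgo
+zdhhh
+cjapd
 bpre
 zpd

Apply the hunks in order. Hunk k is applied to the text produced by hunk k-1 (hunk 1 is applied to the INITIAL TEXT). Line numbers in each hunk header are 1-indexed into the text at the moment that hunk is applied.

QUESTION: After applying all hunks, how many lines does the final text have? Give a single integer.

Hunk 1: at line 2 remove [zic,uqlol] add [qcnm,vuazj,ieo] -> 13 lines: wsc tyqum qcnm vuazj ieo jtfvt rqd vylv ysh hcg qpxoi kiux bwb
Hunk 2: at line 5 remove [jtfvt,rqd] add [zpd] -> 12 lines: wsc tyqum qcnm vuazj ieo zpd vylv ysh hcg qpxoi kiux bwb
Hunk 3: at line 1 remove [tyqum,qcnm,vuazj] add [ploi,ftt,uwd] -> 12 lines: wsc ploi ftt uwd ieo zpd vylv ysh hcg qpxoi kiux bwb
Hunk 4: at line 1 remove [ftt,uwd,ieo] add [vgtu,hhuy] -> 11 lines: wsc ploi vgtu hhuy zpd vylv ysh hcg qpxoi kiux bwb
Hunk 5: at line 3 remove [hhuy] add [ymis,fwxhn] -> 12 lines: wsc ploi vgtu ymis fwxhn zpd vylv ysh hcg qpxoi kiux bwb
Hunk 6: at line 2 remove [ymis,fwxhn] add [jhm,sqjky,bpre] -> 13 lines: wsc ploi vgtu jhm sqjky bpre zpd vylv ysh hcg qpxoi kiux bwb
Hunk 7: at line 3 remove [sqjky] add [bgo,zdhhh,cjapd] -> 15 lines: wsc ploi vgtu jhm bgo zdhhh cjapd bpre zpd vylv ysh hcg qpxoi kiux bwb
Final line count: 15

Answer: 15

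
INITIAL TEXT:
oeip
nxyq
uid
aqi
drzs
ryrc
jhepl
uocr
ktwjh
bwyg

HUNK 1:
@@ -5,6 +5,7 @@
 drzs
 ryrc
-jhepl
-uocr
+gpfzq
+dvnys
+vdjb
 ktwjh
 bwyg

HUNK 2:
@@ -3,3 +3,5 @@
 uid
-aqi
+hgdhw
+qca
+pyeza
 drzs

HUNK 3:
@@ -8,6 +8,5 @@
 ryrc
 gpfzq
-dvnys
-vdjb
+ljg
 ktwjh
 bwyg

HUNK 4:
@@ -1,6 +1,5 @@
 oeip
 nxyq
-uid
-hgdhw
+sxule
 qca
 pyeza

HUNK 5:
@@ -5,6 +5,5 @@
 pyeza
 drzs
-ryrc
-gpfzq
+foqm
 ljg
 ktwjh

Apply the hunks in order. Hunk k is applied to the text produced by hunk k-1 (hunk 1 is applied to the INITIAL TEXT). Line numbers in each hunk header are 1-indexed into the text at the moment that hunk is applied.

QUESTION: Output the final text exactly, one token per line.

Answer: oeip
nxyq
sxule
qca
pyeza
drzs
foqm
ljg
ktwjh
bwyg

Derivation:
Hunk 1: at line 5 remove [jhepl,uocr] add [gpfzq,dvnys,vdjb] -> 11 lines: oeip nxyq uid aqi drzs ryrc gpfzq dvnys vdjb ktwjh bwyg
Hunk 2: at line 3 remove [aqi] add [hgdhw,qca,pyeza] -> 13 lines: oeip nxyq uid hgdhw qca pyeza drzs ryrc gpfzq dvnys vdjb ktwjh bwyg
Hunk 3: at line 8 remove [dvnys,vdjb] add [ljg] -> 12 lines: oeip nxyq uid hgdhw qca pyeza drzs ryrc gpfzq ljg ktwjh bwyg
Hunk 4: at line 1 remove [uid,hgdhw] add [sxule] -> 11 lines: oeip nxyq sxule qca pyeza drzs ryrc gpfzq ljg ktwjh bwyg
Hunk 5: at line 5 remove [ryrc,gpfzq] add [foqm] -> 10 lines: oeip nxyq sxule qca pyeza drzs foqm ljg ktwjh bwyg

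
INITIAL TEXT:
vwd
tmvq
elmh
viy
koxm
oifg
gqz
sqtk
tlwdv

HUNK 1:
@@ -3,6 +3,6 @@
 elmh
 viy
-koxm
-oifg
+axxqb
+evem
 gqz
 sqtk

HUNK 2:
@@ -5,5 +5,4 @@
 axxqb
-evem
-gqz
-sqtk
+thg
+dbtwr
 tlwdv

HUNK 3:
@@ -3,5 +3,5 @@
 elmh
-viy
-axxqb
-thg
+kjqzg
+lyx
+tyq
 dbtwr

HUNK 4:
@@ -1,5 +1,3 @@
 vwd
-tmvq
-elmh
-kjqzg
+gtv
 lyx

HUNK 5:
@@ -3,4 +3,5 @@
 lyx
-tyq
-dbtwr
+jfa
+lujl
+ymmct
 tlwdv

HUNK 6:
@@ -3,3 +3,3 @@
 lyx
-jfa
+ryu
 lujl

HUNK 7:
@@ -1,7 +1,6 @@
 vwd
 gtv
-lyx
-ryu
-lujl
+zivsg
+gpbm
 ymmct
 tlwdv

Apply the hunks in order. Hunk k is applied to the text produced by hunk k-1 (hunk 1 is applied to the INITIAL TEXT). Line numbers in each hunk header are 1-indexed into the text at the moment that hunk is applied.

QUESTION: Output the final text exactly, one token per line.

Hunk 1: at line 3 remove [koxm,oifg] add [axxqb,evem] -> 9 lines: vwd tmvq elmh viy axxqb evem gqz sqtk tlwdv
Hunk 2: at line 5 remove [evem,gqz,sqtk] add [thg,dbtwr] -> 8 lines: vwd tmvq elmh viy axxqb thg dbtwr tlwdv
Hunk 3: at line 3 remove [viy,axxqb,thg] add [kjqzg,lyx,tyq] -> 8 lines: vwd tmvq elmh kjqzg lyx tyq dbtwr tlwdv
Hunk 4: at line 1 remove [tmvq,elmh,kjqzg] add [gtv] -> 6 lines: vwd gtv lyx tyq dbtwr tlwdv
Hunk 5: at line 3 remove [tyq,dbtwr] add [jfa,lujl,ymmct] -> 7 lines: vwd gtv lyx jfa lujl ymmct tlwdv
Hunk 6: at line 3 remove [jfa] add [ryu] -> 7 lines: vwd gtv lyx ryu lujl ymmct tlwdv
Hunk 7: at line 1 remove [lyx,ryu,lujl] add [zivsg,gpbm] -> 6 lines: vwd gtv zivsg gpbm ymmct tlwdv

Answer: vwd
gtv
zivsg
gpbm
ymmct
tlwdv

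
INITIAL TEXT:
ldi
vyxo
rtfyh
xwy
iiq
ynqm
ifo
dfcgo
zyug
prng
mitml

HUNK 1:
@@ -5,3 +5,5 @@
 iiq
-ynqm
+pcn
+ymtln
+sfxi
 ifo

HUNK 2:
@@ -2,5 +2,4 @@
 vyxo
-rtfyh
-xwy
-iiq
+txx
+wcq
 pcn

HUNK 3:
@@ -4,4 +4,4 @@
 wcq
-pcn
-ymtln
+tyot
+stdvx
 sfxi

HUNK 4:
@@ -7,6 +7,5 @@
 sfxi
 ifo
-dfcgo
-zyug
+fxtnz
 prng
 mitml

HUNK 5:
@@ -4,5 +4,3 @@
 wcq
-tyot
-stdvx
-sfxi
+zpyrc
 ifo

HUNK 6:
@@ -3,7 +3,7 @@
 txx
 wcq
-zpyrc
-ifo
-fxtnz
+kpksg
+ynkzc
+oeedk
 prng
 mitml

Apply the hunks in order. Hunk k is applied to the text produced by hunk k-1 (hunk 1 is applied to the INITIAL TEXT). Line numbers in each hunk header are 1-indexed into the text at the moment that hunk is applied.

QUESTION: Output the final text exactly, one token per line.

Answer: ldi
vyxo
txx
wcq
kpksg
ynkzc
oeedk
prng
mitml

Derivation:
Hunk 1: at line 5 remove [ynqm] add [pcn,ymtln,sfxi] -> 13 lines: ldi vyxo rtfyh xwy iiq pcn ymtln sfxi ifo dfcgo zyug prng mitml
Hunk 2: at line 2 remove [rtfyh,xwy,iiq] add [txx,wcq] -> 12 lines: ldi vyxo txx wcq pcn ymtln sfxi ifo dfcgo zyug prng mitml
Hunk 3: at line 4 remove [pcn,ymtln] add [tyot,stdvx] -> 12 lines: ldi vyxo txx wcq tyot stdvx sfxi ifo dfcgo zyug prng mitml
Hunk 4: at line 7 remove [dfcgo,zyug] add [fxtnz] -> 11 lines: ldi vyxo txx wcq tyot stdvx sfxi ifo fxtnz prng mitml
Hunk 5: at line 4 remove [tyot,stdvx,sfxi] add [zpyrc] -> 9 lines: ldi vyxo txx wcq zpyrc ifo fxtnz prng mitml
Hunk 6: at line 3 remove [zpyrc,ifo,fxtnz] add [kpksg,ynkzc,oeedk] -> 9 lines: ldi vyxo txx wcq kpksg ynkzc oeedk prng mitml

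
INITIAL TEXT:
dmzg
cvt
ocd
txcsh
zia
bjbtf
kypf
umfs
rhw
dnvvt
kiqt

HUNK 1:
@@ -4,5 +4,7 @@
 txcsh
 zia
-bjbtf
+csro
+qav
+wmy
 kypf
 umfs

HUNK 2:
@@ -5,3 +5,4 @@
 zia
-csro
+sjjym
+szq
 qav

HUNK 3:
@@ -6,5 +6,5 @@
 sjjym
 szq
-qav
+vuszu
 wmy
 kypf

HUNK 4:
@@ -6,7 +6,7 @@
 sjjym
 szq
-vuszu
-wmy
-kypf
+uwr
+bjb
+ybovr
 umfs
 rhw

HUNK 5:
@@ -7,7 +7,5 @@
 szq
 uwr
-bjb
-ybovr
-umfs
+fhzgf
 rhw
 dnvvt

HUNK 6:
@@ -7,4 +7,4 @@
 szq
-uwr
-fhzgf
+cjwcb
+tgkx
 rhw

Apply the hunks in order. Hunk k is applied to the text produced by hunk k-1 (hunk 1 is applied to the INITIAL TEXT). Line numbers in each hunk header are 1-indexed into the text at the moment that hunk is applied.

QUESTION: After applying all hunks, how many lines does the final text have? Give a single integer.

Answer: 12

Derivation:
Hunk 1: at line 4 remove [bjbtf] add [csro,qav,wmy] -> 13 lines: dmzg cvt ocd txcsh zia csro qav wmy kypf umfs rhw dnvvt kiqt
Hunk 2: at line 5 remove [csro] add [sjjym,szq] -> 14 lines: dmzg cvt ocd txcsh zia sjjym szq qav wmy kypf umfs rhw dnvvt kiqt
Hunk 3: at line 6 remove [qav] add [vuszu] -> 14 lines: dmzg cvt ocd txcsh zia sjjym szq vuszu wmy kypf umfs rhw dnvvt kiqt
Hunk 4: at line 6 remove [vuszu,wmy,kypf] add [uwr,bjb,ybovr] -> 14 lines: dmzg cvt ocd txcsh zia sjjym szq uwr bjb ybovr umfs rhw dnvvt kiqt
Hunk 5: at line 7 remove [bjb,ybovr,umfs] add [fhzgf] -> 12 lines: dmzg cvt ocd txcsh zia sjjym szq uwr fhzgf rhw dnvvt kiqt
Hunk 6: at line 7 remove [uwr,fhzgf] add [cjwcb,tgkx] -> 12 lines: dmzg cvt ocd txcsh zia sjjym szq cjwcb tgkx rhw dnvvt kiqt
Final line count: 12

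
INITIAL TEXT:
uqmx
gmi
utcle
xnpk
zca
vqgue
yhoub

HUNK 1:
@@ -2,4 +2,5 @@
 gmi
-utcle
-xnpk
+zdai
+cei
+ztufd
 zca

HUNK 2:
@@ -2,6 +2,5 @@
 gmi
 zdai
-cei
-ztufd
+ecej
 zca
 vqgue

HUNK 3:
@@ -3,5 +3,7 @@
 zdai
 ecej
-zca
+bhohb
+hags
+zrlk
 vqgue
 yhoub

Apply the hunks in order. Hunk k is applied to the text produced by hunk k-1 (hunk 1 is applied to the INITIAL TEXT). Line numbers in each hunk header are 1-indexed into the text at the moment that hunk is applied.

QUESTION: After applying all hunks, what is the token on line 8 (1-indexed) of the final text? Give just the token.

Answer: vqgue

Derivation:
Hunk 1: at line 2 remove [utcle,xnpk] add [zdai,cei,ztufd] -> 8 lines: uqmx gmi zdai cei ztufd zca vqgue yhoub
Hunk 2: at line 2 remove [cei,ztufd] add [ecej] -> 7 lines: uqmx gmi zdai ecej zca vqgue yhoub
Hunk 3: at line 3 remove [zca] add [bhohb,hags,zrlk] -> 9 lines: uqmx gmi zdai ecej bhohb hags zrlk vqgue yhoub
Final line 8: vqgue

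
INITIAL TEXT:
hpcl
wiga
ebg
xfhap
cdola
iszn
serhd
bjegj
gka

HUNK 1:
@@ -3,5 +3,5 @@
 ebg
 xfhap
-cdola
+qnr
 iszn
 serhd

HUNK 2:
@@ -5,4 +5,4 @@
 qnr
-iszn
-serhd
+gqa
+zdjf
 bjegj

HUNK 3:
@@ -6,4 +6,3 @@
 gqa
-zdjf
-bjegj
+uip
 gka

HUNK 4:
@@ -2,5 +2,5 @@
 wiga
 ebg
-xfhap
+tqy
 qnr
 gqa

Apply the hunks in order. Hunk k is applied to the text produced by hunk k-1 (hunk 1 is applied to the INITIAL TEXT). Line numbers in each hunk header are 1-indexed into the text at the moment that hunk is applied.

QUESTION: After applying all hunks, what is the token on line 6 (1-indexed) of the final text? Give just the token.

Answer: gqa

Derivation:
Hunk 1: at line 3 remove [cdola] add [qnr] -> 9 lines: hpcl wiga ebg xfhap qnr iszn serhd bjegj gka
Hunk 2: at line 5 remove [iszn,serhd] add [gqa,zdjf] -> 9 lines: hpcl wiga ebg xfhap qnr gqa zdjf bjegj gka
Hunk 3: at line 6 remove [zdjf,bjegj] add [uip] -> 8 lines: hpcl wiga ebg xfhap qnr gqa uip gka
Hunk 4: at line 2 remove [xfhap] add [tqy] -> 8 lines: hpcl wiga ebg tqy qnr gqa uip gka
Final line 6: gqa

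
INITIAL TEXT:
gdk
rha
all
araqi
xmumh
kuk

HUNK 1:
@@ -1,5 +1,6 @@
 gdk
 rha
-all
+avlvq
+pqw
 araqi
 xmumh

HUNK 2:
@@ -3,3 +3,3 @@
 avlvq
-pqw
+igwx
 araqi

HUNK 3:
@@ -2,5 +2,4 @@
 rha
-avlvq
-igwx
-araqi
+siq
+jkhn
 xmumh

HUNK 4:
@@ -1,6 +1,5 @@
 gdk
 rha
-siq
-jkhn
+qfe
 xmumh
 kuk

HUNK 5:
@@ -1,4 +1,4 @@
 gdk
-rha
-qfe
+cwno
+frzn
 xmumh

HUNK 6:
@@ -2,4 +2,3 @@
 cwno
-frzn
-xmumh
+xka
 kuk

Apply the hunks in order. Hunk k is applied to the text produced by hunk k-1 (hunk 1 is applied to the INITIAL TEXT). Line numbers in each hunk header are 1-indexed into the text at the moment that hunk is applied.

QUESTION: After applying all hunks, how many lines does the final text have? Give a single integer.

Answer: 4

Derivation:
Hunk 1: at line 1 remove [all] add [avlvq,pqw] -> 7 lines: gdk rha avlvq pqw araqi xmumh kuk
Hunk 2: at line 3 remove [pqw] add [igwx] -> 7 lines: gdk rha avlvq igwx araqi xmumh kuk
Hunk 3: at line 2 remove [avlvq,igwx,araqi] add [siq,jkhn] -> 6 lines: gdk rha siq jkhn xmumh kuk
Hunk 4: at line 1 remove [siq,jkhn] add [qfe] -> 5 lines: gdk rha qfe xmumh kuk
Hunk 5: at line 1 remove [rha,qfe] add [cwno,frzn] -> 5 lines: gdk cwno frzn xmumh kuk
Hunk 6: at line 2 remove [frzn,xmumh] add [xka] -> 4 lines: gdk cwno xka kuk
Final line count: 4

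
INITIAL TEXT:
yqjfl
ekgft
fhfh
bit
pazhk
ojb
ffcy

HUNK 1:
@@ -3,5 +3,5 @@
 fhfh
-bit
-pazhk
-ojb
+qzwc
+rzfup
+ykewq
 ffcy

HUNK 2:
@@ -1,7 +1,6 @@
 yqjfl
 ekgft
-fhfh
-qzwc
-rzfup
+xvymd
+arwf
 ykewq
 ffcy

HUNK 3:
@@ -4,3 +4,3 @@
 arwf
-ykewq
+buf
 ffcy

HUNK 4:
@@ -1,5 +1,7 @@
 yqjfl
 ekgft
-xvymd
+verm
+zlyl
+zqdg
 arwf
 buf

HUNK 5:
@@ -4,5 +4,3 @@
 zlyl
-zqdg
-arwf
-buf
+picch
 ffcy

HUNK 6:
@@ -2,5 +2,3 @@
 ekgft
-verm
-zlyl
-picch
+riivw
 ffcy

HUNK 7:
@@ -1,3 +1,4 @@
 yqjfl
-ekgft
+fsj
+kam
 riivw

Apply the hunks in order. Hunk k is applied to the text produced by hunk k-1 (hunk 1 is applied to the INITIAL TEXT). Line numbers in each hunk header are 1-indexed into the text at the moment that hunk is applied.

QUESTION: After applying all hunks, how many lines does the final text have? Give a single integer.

Answer: 5

Derivation:
Hunk 1: at line 3 remove [bit,pazhk,ojb] add [qzwc,rzfup,ykewq] -> 7 lines: yqjfl ekgft fhfh qzwc rzfup ykewq ffcy
Hunk 2: at line 1 remove [fhfh,qzwc,rzfup] add [xvymd,arwf] -> 6 lines: yqjfl ekgft xvymd arwf ykewq ffcy
Hunk 3: at line 4 remove [ykewq] add [buf] -> 6 lines: yqjfl ekgft xvymd arwf buf ffcy
Hunk 4: at line 1 remove [xvymd] add [verm,zlyl,zqdg] -> 8 lines: yqjfl ekgft verm zlyl zqdg arwf buf ffcy
Hunk 5: at line 4 remove [zqdg,arwf,buf] add [picch] -> 6 lines: yqjfl ekgft verm zlyl picch ffcy
Hunk 6: at line 2 remove [verm,zlyl,picch] add [riivw] -> 4 lines: yqjfl ekgft riivw ffcy
Hunk 7: at line 1 remove [ekgft] add [fsj,kam] -> 5 lines: yqjfl fsj kam riivw ffcy
Final line count: 5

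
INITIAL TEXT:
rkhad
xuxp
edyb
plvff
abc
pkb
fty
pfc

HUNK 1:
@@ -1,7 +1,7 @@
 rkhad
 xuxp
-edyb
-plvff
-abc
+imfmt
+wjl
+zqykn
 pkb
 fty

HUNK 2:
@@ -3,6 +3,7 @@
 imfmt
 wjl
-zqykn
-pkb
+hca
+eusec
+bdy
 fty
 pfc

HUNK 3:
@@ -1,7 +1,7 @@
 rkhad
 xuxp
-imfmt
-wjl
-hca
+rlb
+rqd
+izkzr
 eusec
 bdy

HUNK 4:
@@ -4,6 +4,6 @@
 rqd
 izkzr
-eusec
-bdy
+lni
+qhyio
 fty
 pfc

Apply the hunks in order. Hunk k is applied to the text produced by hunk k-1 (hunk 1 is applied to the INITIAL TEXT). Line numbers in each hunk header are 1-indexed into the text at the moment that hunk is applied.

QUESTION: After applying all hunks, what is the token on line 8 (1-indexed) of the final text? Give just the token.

Hunk 1: at line 1 remove [edyb,plvff,abc] add [imfmt,wjl,zqykn] -> 8 lines: rkhad xuxp imfmt wjl zqykn pkb fty pfc
Hunk 2: at line 3 remove [zqykn,pkb] add [hca,eusec,bdy] -> 9 lines: rkhad xuxp imfmt wjl hca eusec bdy fty pfc
Hunk 3: at line 1 remove [imfmt,wjl,hca] add [rlb,rqd,izkzr] -> 9 lines: rkhad xuxp rlb rqd izkzr eusec bdy fty pfc
Hunk 4: at line 4 remove [eusec,bdy] add [lni,qhyio] -> 9 lines: rkhad xuxp rlb rqd izkzr lni qhyio fty pfc
Final line 8: fty

Answer: fty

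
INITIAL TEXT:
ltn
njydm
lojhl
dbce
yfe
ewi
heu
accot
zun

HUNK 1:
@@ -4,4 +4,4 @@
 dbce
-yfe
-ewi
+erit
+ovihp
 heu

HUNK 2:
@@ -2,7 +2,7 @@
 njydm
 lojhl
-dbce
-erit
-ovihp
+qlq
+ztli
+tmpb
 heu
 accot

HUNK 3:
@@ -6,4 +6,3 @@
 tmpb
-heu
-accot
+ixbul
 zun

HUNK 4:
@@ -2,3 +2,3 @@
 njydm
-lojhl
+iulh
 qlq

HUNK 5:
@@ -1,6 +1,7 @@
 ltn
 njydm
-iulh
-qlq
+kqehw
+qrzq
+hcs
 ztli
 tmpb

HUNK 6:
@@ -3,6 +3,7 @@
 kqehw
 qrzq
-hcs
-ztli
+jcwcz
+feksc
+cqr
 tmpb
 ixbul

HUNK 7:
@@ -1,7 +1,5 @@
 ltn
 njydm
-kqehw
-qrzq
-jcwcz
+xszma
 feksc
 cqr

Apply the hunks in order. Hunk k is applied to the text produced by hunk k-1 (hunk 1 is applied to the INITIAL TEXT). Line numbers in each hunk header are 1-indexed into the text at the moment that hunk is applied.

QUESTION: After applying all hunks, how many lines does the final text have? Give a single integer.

Hunk 1: at line 4 remove [yfe,ewi] add [erit,ovihp] -> 9 lines: ltn njydm lojhl dbce erit ovihp heu accot zun
Hunk 2: at line 2 remove [dbce,erit,ovihp] add [qlq,ztli,tmpb] -> 9 lines: ltn njydm lojhl qlq ztli tmpb heu accot zun
Hunk 3: at line 6 remove [heu,accot] add [ixbul] -> 8 lines: ltn njydm lojhl qlq ztli tmpb ixbul zun
Hunk 4: at line 2 remove [lojhl] add [iulh] -> 8 lines: ltn njydm iulh qlq ztli tmpb ixbul zun
Hunk 5: at line 1 remove [iulh,qlq] add [kqehw,qrzq,hcs] -> 9 lines: ltn njydm kqehw qrzq hcs ztli tmpb ixbul zun
Hunk 6: at line 3 remove [hcs,ztli] add [jcwcz,feksc,cqr] -> 10 lines: ltn njydm kqehw qrzq jcwcz feksc cqr tmpb ixbul zun
Hunk 7: at line 1 remove [kqehw,qrzq,jcwcz] add [xszma] -> 8 lines: ltn njydm xszma feksc cqr tmpb ixbul zun
Final line count: 8

Answer: 8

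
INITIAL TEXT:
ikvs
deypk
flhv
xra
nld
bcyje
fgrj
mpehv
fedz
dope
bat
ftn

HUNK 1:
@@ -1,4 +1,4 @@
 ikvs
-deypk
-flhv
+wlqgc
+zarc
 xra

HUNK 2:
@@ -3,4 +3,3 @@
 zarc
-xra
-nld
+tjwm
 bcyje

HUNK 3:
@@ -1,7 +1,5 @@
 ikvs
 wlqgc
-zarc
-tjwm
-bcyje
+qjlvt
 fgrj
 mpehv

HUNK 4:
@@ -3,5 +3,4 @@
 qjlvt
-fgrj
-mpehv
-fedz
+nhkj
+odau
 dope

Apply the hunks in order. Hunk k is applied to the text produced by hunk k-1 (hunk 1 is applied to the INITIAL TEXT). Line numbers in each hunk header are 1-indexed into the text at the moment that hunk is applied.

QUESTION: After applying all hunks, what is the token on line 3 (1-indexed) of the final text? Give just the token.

Answer: qjlvt

Derivation:
Hunk 1: at line 1 remove [deypk,flhv] add [wlqgc,zarc] -> 12 lines: ikvs wlqgc zarc xra nld bcyje fgrj mpehv fedz dope bat ftn
Hunk 2: at line 3 remove [xra,nld] add [tjwm] -> 11 lines: ikvs wlqgc zarc tjwm bcyje fgrj mpehv fedz dope bat ftn
Hunk 3: at line 1 remove [zarc,tjwm,bcyje] add [qjlvt] -> 9 lines: ikvs wlqgc qjlvt fgrj mpehv fedz dope bat ftn
Hunk 4: at line 3 remove [fgrj,mpehv,fedz] add [nhkj,odau] -> 8 lines: ikvs wlqgc qjlvt nhkj odau dope bat ftn
Final line 3: qjlvt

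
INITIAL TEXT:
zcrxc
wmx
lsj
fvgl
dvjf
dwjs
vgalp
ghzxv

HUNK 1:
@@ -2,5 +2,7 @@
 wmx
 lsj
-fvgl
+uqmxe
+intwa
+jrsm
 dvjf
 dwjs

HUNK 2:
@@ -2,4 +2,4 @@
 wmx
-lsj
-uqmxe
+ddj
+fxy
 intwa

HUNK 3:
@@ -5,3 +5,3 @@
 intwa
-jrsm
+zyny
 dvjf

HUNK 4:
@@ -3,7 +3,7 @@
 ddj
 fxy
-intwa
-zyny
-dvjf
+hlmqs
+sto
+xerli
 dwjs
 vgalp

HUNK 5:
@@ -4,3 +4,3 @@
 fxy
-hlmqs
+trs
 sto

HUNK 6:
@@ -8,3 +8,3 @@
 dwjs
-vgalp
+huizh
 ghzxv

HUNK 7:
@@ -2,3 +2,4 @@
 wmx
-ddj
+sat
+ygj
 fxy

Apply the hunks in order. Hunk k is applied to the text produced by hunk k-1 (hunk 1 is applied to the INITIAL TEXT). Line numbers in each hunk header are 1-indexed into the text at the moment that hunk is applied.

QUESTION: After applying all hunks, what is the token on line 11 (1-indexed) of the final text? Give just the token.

Answer: ghzxv

Derivation:
Hunk 1: at line 2 remove [fvgl] add [uqmxe,intwa,jrsm] -> 10 lines: zcrxc wmx lsj uqmxe intwa jrsm dvjf dwjs vgalp ghzxv
Hunk 2: at line 2 remove [lsj,uqmxe] add [ddj,fxy] -> 10 lines: zcrxc wmx ddj fxy intwa jrsm dvjf dwjs vgalp ghzxv
Hunk 3: at line 5 remove [jrsm] add [zyny] -> 10 lines: zcrxc wmx ddj fxy intwa zyny dvjf dwjs vgalp ghzxv
Hunk 4: at line 3 remove [intwa,zyny,dvjf] add [hlmqs,sto,xerli] -> 10 lines: zcrxc wmx ddj fxy hlmqs sto xerli dwjs vgalp ghzxv
Hunk 5: at line 4 remove [hlmqs] add [trs] -> 10 lines: zcrxc wmx ddj fxy trs sto xerli dwjs vgalp ghzxv
Hunk 6: at line 8 remove [vgalp] add [huizh] -> 10 lines: zcrxc wmx ddj fxy trs sto xerli dwjs huizh ghzxv
Hunk 7: at line 2 remove [ddj] add [sat,ygj] -> 11 lines: zcrxc wmx sat ygj fxy trs sto xerli dwjs huizh ghzxv
Final line 11: ghzxv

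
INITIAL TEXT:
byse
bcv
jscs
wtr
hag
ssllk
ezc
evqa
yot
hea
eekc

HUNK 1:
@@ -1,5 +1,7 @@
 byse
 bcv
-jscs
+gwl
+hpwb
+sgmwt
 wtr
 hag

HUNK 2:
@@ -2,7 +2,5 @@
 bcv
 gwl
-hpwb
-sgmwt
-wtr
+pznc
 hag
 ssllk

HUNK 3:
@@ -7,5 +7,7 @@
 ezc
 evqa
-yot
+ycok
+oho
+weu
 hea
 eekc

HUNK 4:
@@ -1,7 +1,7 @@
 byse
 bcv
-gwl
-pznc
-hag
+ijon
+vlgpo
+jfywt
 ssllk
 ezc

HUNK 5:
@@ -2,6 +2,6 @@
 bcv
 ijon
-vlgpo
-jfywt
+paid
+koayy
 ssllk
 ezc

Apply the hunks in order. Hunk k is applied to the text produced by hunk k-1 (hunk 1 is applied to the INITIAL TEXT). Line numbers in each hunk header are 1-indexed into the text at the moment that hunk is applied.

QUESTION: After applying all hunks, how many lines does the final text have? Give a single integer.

Answer: 13

Derivation:
Hunk 1: at line 1 remove [jscs] add [gwl,hpwb,sgmwt] -> 13 lines: byse bcv gwl hpwb sgmwt wtr hag ssllk ezc evqa yot hea eekc
Hunk 2: at line 2 remove [hpwb,sgmwt,wtr] add [pznc] -> 11 lines: byse bcv gwl pznc hag ssllk ezc evqa yot hea eekc
Hunk 3: at line 7 remove [yot] add [ycok,oho,weu] -> 13 lines: byse bcv gwl pznc hag ssllk ezc evqa ycok oho weu hea eekc
Hunk 4: at line 1 remove [gwl,pznc,hag] add [ijon,vlgpo,jfywt] -> 13 lines: byse bcv ijon vlgpo jfywt ssllk ezc evqa ycok oho weu hea eekc
Hunk 5: at line 2 remove [vlgpo,jfywt] add [paid,koayy] -> 13 lines: byse bcv ijon paid koayy ssllk ezc evqa ycok oho weu hea eekc
Final line count: 13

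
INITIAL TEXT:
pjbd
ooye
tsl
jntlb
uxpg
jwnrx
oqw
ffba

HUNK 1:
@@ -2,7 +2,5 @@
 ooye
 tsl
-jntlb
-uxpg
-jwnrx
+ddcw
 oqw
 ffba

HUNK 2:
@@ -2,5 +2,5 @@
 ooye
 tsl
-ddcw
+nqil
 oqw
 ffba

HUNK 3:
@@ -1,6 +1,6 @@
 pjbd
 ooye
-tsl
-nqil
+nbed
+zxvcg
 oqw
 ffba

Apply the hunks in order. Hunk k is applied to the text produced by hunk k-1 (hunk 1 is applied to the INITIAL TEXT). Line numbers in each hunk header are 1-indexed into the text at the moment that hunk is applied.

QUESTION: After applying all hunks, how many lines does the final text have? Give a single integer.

Answer: 6

Derivation:
Hunk 1: at line 2 remove [jntlb,uxpg,jwnrx] add [ddcw] -> 6 lines: pjbd ooye tsl ddcw oqw ffba
Hunk 2: at line 2 remove [ddcw] add [nqil] -> 6 lines: pjbd ooye tsl nqil oqw ffba
Hunk 3: at line 1 remove [tsl,nqil] add [nbed,zxvcg] -> 6 lines: pjbd ooye nbed zxvcg oqw ffba
Final line count: 6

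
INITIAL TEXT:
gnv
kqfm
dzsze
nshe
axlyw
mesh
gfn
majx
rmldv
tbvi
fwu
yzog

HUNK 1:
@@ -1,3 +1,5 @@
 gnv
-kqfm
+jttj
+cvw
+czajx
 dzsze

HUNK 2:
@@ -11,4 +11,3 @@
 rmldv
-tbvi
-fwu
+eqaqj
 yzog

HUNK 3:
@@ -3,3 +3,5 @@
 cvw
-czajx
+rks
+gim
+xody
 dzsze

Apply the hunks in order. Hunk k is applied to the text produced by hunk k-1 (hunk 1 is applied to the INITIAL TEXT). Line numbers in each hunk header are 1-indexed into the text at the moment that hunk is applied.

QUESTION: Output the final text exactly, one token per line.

Hunk 1: at line 1 remove [kqfm] add [jttj,cvw,czajx] -> 14 lines: gnv jttj cvw czajx dzsze nshe axlyw mesh gfn majx rmldv tbvi fwu yzog
Hunk 2: at line 11 remove [tbvi,fwu] add [eqaqj] -> 13 lines: gnv jttj cvw czajx dzsze nshe axlyw mesh gfn majx rmldv eqaqj yzog
Hunk 3: at line 3 remove [czajx] add [rks,gim,xody] -> 15 lines: gnv jttj cvw rks gim xody dzsze nshe axlyw mesh gfn majx rmldv eqaqj yzog

Answer: gnv
jttj
cvw
rks
gim
xody
dzsze
nshe
axlyw
mesh
gfn
majx
rmldv
eqaqj
yzog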